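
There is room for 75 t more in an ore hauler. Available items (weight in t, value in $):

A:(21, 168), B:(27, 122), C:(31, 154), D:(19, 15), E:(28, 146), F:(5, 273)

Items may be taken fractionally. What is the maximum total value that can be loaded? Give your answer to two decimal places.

691.32

Ratios (sorted): F 54.60, A 8.00, E 5.21, C 4.97, B 4.52, D 0.79
take F (5 @ 273); take A (21 @ 168); take E (28 @ 146); take 21/31 of C → 104.32. Capacity used 75/75.
Total value = 691.32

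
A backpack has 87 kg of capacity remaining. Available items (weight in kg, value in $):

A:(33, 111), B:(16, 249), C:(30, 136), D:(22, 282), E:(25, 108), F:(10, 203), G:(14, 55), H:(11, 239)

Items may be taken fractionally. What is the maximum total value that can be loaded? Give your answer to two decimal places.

1099.93

Ratios (sorted): H 21.73, F 20.30, B 15.56, D 12.82, C 4.53, E 4.32, G 3.93, A 3.36
take H (11 @ 239); take F (10 @ 203); take B (16 @ 249); take D (22 @ 282); take 28/30 of C → 126.93. Capacity used 87/87.
Total value = 1099.93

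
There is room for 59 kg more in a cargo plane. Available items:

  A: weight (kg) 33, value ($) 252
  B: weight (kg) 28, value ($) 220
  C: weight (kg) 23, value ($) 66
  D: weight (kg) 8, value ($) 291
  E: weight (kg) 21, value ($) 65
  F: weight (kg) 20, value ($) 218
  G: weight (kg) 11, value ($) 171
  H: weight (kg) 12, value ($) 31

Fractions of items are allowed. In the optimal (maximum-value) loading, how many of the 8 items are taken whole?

Ratios (sorted): D 36.38, G 15.55, F 10.90, B 7.86, A 7.64, E 3.10, C 2.87, H 2.58
take D (8 @ 291); take G (11 @ 171); take F (20 @ 218); take 20/28 of B → 157.14. Capacity used 59/59.
3 item(s) taken whole; one partial (take 20/28 of B).

3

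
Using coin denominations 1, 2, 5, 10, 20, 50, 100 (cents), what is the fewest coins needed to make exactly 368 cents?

368 = 3×100 + 1×50 + 1×10 + 1×5 + 1×2 + 1×1
Total coins = 3 + 1 + 1 + 1 + 1 + 1 = 8

8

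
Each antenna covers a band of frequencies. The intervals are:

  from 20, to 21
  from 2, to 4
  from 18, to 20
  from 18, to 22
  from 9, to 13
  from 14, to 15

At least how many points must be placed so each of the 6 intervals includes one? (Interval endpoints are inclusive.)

4

Sort by right endpoint; whenever an interval is uncovered, place a point at its right end.
By right end: [2,4]  [9,13]  [14,15]  [18,20]  [20,21]  [18,22]
[2,4] uncovered → point at 4; [9,13] uncovered → point at 13; [14,15] uncovered → point at 15; [18,20] uncovered → point at 20.
Points: 4, 13, 15, 20 (4 total).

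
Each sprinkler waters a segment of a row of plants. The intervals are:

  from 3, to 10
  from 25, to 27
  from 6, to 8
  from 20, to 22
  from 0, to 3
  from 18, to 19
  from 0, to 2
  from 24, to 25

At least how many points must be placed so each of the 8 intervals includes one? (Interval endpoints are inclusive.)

5

Process intervals by earliest right end; each time one isn't hit yet, stab at its right endpoint.
By right end: [0,2]  [0,3]  [6,8]  [3,10]  [18,19]  [20,22]  [24,25]  [25,27]
[0,2] uncovered → point at 2; [6,8] uncovered → point at 8; [18,19] uncovered → point at 19; [20,22] uncovered → point at 22; [24,25] uncovered → point at 25.
Points: 2, 8, 19, 22, 25 (5 total).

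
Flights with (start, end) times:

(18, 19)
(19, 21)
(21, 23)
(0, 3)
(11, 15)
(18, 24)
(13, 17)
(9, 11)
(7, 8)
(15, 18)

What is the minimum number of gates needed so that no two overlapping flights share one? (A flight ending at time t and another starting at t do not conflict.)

starts: [0, 7, 9, 11, 13, 15, 18, 18, 19, 21]
ends:   [3, 8, 11, 15, 17, 18, 19, 21, 23, 24]
s0→1 e3→0 s7→1 e8→0 s9→1 e11→0 s11→1 s13→2  — peak 2.

2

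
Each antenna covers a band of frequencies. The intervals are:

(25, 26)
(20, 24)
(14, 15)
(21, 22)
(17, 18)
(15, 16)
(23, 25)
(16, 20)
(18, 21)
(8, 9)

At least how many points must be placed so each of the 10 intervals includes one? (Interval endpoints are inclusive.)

5

Sort by right endpoint; whenever an interval is uncovered, place a point at its right end.
Sorted: [8,9] [14,15] [15,16] [17,18] [16,20] [18,21] [21,22] [20,24] [23,25] [25,26]
{[8,9]} hit by 9; {[14,15],[15,16]} hit by 15; {[17,18],[16,20],[18,21]} hit by 18; {[21,22],[20,24]} hit by 22; {[23,25],[25,26]} hit by 25.
Points: 9, 15, 18, 22, 25 (5 total).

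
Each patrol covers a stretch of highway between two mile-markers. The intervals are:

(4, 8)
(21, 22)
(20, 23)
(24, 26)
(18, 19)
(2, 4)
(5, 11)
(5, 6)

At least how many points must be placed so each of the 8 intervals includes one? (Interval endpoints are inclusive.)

Process intervals by earliest right end; each time one isn't hit yet, stab at its right endpoint.
Sorted: [2,4] [5,6] [4,8] [5,11] [18,19] [21,22] [20,23] [24,26]
{[2,4]} hit by 4; {[5,6],[4,8],[5,11]} hit by 6; {[18,19]} hit by 19; {[21,22],[20,23]} hit by 22; {[24,26]} hit by 26.
Points: 4, 6, 19, 22, 26 (5 total).

5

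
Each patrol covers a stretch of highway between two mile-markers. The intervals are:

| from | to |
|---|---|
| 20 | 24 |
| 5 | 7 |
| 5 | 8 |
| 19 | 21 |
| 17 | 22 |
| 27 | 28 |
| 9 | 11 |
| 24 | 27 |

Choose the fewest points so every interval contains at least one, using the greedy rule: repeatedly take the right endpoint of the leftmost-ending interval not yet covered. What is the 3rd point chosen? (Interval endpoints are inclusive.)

21

Sorted: [5,7] [5,8] [9,11] [19,21] [17,22] [20,24] [24,27] [27,28]
{[5,7],[5,8]} hit by 7; {[9,11]} hit by 11; {[19,21],[17,22],[20,24]} hit by 21; {[24,27],[27,28]} hit by 27.
Points: 7, 11, 21, 27 (4 total).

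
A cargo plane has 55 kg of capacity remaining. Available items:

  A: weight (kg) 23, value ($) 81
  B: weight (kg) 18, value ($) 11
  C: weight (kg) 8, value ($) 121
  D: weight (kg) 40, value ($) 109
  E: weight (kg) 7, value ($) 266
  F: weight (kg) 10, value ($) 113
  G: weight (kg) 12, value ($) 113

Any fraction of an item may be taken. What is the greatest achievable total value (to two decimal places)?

Order: E (266/7=38.00) > C (121/8=15.12) > F (113/10=11.30) > G (113/12=9.42) > A (81/23=3.52) > D (109/40=2.73) > B (11/18=0.61)
Fill: take E (7 @ 266) → take C (8 @ 121) → take F (10 @ 113) → take G (12 @ 113) → take 18/23 of A → 63.39; 55/55 used.
Total value = 676.39

676.39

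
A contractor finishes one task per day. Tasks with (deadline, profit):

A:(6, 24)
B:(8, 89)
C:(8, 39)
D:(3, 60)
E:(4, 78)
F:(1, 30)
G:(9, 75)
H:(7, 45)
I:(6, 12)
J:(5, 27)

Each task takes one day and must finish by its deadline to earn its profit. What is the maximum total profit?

467

Profit order: B=89 E=78 G=75 D=60 H=45 C=39 F=30 J=27 A=24 I=12
Assign: B→slot 8, E→slot 4, G→slot 9, D→slot 3, H→slot 7, C→slot 6, F→slot 1, J→slot 5, A→slot 2, I skipped.
Slots: [1:F] [2:A] [3:D] [4:E] [5:J] [6:C] [7:H] [8:B] [9:G]
Profit = 30 + 24 + 60 + 78 + 27 + 39 + 45 + 89 + 75 = 467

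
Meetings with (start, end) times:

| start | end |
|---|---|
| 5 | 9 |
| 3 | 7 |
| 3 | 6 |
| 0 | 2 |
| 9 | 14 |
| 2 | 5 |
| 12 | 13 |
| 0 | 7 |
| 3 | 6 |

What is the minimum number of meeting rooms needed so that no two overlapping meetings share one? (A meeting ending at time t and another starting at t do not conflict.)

The answer is the maximum number of intervals overlapping at any instant.
starts: [0, 0, 2, 3, 3, 3, 5, 9, 12]
ends:   [2, 5, 6, 6, 7, 7, 9, 13, 14]
s0→1 s0→2 e2→1 s2→2 s3→3 s3→4 s3→5  — peak 5.

5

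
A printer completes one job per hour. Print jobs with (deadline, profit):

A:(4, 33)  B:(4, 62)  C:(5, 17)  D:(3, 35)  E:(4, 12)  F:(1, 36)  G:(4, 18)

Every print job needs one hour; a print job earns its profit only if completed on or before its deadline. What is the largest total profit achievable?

Take jobs in profit order; each goes to the latest open slot no later than its deadline.
By profit: B(d4,62), F(d1,36), D(d3,35), A(d4,33), G(d4,18), C(d5,17), E(d4,12)
B→slot 4; F→slot 1; D→slot 3; A→slot 2; G skipped; C→slot 5; E skipped.
Profit = 36 + 33 + 35 + 62 + 17 = 183

183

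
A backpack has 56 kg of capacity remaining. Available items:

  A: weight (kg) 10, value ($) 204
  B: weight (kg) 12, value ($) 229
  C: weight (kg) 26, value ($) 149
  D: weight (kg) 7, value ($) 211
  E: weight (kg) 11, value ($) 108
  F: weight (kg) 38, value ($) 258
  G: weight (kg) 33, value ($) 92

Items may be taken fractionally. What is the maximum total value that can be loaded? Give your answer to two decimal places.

Greedy by value/weight ratio, highest first.
Ratios (sorted): D 30.14, A 20.40, B 19.08, E 9.82, F 6.79, C 5.73, G 2.79
take D (7 @ 211); take A (10 @ 204); take B (12 @ 229); take E (11 @ 108); take 16/38 of F → 108.63. Capacity used 56/56.
Total value = 860.63

860.63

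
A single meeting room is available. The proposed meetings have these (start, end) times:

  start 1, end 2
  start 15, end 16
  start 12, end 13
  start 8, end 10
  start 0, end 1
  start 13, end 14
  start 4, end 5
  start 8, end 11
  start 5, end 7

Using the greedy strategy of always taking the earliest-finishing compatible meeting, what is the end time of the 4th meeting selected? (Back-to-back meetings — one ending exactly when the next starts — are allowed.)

7

Greedy by earliest finish: after sorting by end time, pick each interval compatible with the last pick.
Sorted by end: (0,1)  (1,2)  (4,5)  (5,7)  (8,10)  (8,11)  (12,13)  (13,14)  (15,16)
take (0,1); take (1,2); take (4,5); take (5,7); take (8,10); skip (8,11); take (12,13); take (13,14); take (15,16).
Selected: (0,1) (1,2) (4,5) (5,7) (8,10) (12,13) (13,14) (15,16)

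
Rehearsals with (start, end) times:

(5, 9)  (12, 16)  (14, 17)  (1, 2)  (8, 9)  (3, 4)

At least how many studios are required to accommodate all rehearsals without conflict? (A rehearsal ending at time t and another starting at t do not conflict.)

2

Count concurrent intervals with a sweep; the peak is the room count.
Events (time:±→running): 1:+→1 2:-→0 3:+→1 4:-→0 5:+→1 8:+→2 … peak 2.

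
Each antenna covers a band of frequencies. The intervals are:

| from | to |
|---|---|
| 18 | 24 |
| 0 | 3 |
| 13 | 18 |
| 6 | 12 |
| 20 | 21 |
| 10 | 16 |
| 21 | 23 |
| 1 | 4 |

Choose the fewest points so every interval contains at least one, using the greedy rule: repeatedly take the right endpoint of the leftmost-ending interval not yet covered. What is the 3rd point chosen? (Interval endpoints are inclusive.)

18

By right end: [0,3]  [1,4]  [6,12]  [10,16]  [13,18]  [20,21]  [21,23]  [18,24]
[0,3] uncovered → point at 3; [6,12] uncovered → point at 12; [13,18] uncovered → point at 18; [20,21] uncovered → point at 21.
Points: 3, 12, 18, 21 (4 total).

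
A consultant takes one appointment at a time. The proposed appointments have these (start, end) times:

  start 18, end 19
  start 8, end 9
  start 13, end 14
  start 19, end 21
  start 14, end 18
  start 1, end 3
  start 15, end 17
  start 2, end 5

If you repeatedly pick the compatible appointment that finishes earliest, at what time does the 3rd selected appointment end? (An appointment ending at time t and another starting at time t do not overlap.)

Sort by end time and greedily take each interval whose start is ≥ the last chosen end.
Sorted by end: (1,3)  (2,5)  (8,9)  (13,14)  (15,17)  (14,18)  (18,19)  (19,21)
take (1,3); take (8,9); take (13,14); take (15,17); take (18,19); take (19,21).
Selected: (1,3) (8,9) (13,14) (15,17) (18,19) (19,21)

14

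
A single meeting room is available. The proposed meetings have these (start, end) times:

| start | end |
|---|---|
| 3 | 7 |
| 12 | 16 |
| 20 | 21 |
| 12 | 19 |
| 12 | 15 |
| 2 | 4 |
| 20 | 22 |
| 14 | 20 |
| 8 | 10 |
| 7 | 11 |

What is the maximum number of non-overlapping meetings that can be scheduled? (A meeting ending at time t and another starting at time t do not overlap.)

Sort by end time and greedily take each interval whose start is ≥ the last chosen end.
By end time: (2,4), (3,7), (8,10), (7,11), (12,15), (12,16), (12,19), (14,20), (20,21), (20,22).
Pick (2,4); next start ≥ 4 → (8,10); next start ≥ 10 → (12,15); next start ≥ 15 → (20,21).
Selected 4 meetings.

4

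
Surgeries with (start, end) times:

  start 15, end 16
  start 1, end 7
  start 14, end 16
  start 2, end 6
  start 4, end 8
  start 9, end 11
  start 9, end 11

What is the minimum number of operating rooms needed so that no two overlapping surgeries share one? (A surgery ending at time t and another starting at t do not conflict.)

Count concurrent intervals with a sweep; the peak is the room count.
Events (time:±→running): 1:+→1 2:+→2 4:+→3 … peak 3.

3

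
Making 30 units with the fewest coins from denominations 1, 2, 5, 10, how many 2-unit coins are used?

0

30 − 3×10→0
Count of 2: 0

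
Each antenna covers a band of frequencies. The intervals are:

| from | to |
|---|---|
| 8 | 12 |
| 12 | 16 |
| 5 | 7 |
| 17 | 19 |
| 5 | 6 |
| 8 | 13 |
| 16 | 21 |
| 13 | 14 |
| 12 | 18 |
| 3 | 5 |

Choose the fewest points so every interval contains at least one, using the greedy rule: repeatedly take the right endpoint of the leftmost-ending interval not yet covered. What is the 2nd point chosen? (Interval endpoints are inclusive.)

Sort by right endpoint; whenever an interval is uncovered, place a point at its right end.
By right end: [3,5]  [5,6]  [5,7]  [8,12]  [8,13]  [13,14]  [12,16]  [12,18]  [17,19]  [16,21]
[3,5] uncovered → point at 5; [8,12] uncovered → point at 12; [13,14] uncovered → point at 14; [17,19] uncovered → point at 19.
Points: 5, 12, 14, 19 (4 total).

12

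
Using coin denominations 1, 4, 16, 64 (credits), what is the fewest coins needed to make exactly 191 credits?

191 = 2×64 + 3×16 + 3×4 + 3×1
Total coins = 2 + 3 + 3 + 3 = 11

11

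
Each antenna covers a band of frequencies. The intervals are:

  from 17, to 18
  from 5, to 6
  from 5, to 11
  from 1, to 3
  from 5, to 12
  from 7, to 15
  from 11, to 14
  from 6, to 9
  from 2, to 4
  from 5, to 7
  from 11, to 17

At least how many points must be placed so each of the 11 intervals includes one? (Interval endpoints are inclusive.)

Sorted: [1,3] [2,4] [5,6] [5,7] [6,9] [5,11] [5,12] [11,14] [7,15] [11,17] [17,18]
{[1,3],[2,4]} hit by 3; {[5,6],[5,7],[6,9],[5,11],[5,12]} hit by 6; {[11,14],[7,15],[11,17]} hit by 14; {[17,18]} hit by 18.
Points: 3, 6, 14, 18 (4 total).

4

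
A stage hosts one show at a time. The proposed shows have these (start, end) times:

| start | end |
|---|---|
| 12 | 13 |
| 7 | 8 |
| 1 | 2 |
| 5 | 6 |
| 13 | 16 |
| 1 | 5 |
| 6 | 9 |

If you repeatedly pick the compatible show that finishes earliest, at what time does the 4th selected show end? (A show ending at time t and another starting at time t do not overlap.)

13

Order by finish time; keep every interval that doesn't clash with the previous kept one.
Sorted by end: (1,2)  (1,5)  (5,6)  (7,8)  (6,9)  (12,13)  (13,16)
take (1,2); skip (1,5); take (5,6); take (7,8); skip (6,9); take (12,13); take (13,16).
Selected: (1,2) (5,6) (7,8) (12,13) (13,16)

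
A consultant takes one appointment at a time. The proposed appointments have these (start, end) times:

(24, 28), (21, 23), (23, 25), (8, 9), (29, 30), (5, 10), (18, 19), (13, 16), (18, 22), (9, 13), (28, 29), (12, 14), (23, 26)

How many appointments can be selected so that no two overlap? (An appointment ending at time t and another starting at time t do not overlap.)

By end time: (8,9), (5,10), (9,13), (12,14), (13,16), (18,19), (18,22), (21,23), (23,25), (23,26), (24,28), (28,29), (29,30).
Pick (8,9); next start ≥ 9 → (9,13); next start ≥ 13 → (13,16); next start ≥ 16 → (18,19); next start ≥ 19 → (21,23); next start ≥ 23 → (23,25); next start ≥ 25 → (28,29); next start ≥ 29 → (29,30).
Selected 8 appointments.

8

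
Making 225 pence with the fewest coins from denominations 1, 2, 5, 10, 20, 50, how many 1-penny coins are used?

0

225 − 4×50→25 − 1×20→5 − 1×5→0
Count of 1: 0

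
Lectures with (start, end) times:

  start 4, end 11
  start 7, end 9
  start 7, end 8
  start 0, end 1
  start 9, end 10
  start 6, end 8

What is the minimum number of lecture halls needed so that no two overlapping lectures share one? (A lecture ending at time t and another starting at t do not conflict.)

Count concurrent intervals with a sweep; the peak is the room count.
starts: [0, 4, 6, 7, 7, 9]
ends:   [1, 8, 8, 9, 10, 11]
s0→1 e1→0 s4→1 s6→2 s7→3 s7→4  — peak 4.

4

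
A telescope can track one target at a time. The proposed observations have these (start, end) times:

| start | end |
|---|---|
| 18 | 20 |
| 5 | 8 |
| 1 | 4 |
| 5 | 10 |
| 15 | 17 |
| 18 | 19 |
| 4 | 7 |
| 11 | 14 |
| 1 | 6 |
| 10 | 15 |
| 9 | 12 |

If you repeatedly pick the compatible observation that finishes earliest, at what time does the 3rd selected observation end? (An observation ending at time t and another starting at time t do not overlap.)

Sort by end time and greedily take each interval whose start is ≥ the last chosen end.
Sorted by end: (1,4)  (1,6)  (4,7)  (5,8)  (5,10)  (9,12)  (11,14)  (10,15)  (15,17)  (18,19)  (18,20)
take (1,4); take (4,7); take (9,12); skip (10,15); take (15,17); take (18,19); skip (18,20).
Selected: (1,4) (4,7) (9,12) (15,17) (18,19)

12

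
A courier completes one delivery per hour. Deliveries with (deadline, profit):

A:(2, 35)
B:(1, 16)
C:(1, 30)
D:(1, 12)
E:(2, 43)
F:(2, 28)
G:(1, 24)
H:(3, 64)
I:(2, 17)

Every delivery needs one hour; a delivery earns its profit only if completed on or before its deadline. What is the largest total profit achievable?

142

Take jobs in profit order; each goes to the latest open slot no later than its deadline.
Profit order: H=64 E=43 A=35 C=30 F=28 G=24 I=17 B=16 D=12
Assign: H→slot 3, E→slot 2, A→slot 1, C skipped, F skipped, G skipped, I skipped, B skipped, D skipped.
Slots: [1:A] [2:E] [3:H]
Profit = 35 + 43 + 64 = 142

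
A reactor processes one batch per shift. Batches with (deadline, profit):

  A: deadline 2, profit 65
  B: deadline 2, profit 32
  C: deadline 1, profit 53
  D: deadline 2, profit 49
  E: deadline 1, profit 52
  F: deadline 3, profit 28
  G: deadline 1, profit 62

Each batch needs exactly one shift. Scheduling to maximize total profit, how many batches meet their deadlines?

3

Profit order: A=65 G=62 C=53 E=52 D=49 B=32 F=28
Assign: A→slot 2, G→slot 1, C skipped, E skipped, D skipped, B skipped, F→slot 3.
Slots: [1:G] [2:A] [3:F]
3 of 7 scheduled.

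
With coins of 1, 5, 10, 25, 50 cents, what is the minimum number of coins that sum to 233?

Use the largest denomination that fits, subtract, and repeat.
233 − 4×50→33 − 1×25→8 − 1×5→3 − 3×1→0
Total coins = 4 + 1 + 1 + 3 = 9

9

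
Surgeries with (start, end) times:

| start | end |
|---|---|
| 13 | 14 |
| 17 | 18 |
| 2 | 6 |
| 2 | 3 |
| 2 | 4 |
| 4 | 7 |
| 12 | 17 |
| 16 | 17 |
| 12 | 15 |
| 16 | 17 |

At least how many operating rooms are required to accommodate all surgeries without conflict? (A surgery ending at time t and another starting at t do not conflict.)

starts: [2, 2, 2, 4, 12, 12, 13, 16, 16, 17]
ends:   [3, 4, 6, 7, 14, 15, 17, 17, 17, 18]
s2→1 s2→2 s2→3  — peak 3.

3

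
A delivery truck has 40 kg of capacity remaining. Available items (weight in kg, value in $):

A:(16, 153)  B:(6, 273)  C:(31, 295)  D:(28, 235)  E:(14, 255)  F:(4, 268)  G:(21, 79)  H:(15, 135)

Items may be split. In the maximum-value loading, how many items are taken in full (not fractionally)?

4

Sort by value per unit weight and fill in that order.
Order: F (268/4=67.00) > B (273/6=45.50) > E (255/14=18.21) > A (153/16=9.56) > C (295/31=9.52) > H (135/15=9.00) > D (235/28=8.39) > G (79/21=3.76)
Fill: take F (4 @ 268) → take B (6 @ 273) → take E (14 @ 255) → take A (16 @ 153); 40/40 used.
4 item(s) taken whole.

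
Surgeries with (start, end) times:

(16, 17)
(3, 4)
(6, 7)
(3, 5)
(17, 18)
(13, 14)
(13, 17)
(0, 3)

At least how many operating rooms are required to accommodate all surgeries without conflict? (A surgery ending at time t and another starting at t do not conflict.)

Events (time:±→running): 0:+→1 3:-→0 3:+→1 3:+→2 … peak 2.

2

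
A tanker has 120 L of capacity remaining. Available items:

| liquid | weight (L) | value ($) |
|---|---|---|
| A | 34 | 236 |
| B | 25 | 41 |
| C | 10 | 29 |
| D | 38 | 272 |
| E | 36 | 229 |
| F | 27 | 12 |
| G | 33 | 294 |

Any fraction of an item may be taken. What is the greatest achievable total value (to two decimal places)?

897.42

Greedy by value/weight ratio, highest first.
Ratios (sorted): G 8.91, D 7.16, A 6.94, E 6.36, C 2.90, B 1.64, F 0.44
take G (33 @ 294); take D (38 @ 272); take A (34 @ 236); take 15/36 of E → 95.42. Capacity used 120/120.
Total value = 897.42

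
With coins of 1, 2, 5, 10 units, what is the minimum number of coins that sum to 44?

Greedy: take as many of the largest coin as possible, then repeat with the remainder.
44 = 4×10 + 2×2
Total coins = 4 + 2 = 6

6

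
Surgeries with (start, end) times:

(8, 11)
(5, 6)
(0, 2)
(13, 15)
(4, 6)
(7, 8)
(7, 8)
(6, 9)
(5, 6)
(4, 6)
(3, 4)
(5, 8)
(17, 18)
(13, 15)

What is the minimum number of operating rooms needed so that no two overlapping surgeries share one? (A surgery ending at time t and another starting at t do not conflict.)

The answer is the maximum number of intervals overlapping at any instant.
Events (time:±→running): 0:+→1 2:-→0 3:+→1 4:-→0 4:+→1 4:+→2 5:+→3 5:+→4 5:+→5 … peak 5.

5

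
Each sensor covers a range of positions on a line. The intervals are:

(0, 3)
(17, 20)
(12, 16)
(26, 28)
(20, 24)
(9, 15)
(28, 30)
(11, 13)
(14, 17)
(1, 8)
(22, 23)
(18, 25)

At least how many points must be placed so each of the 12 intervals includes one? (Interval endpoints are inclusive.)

5

Process intervals by earliest right end; each time one isn't hit yet, stab at its right endpoint.
By right end: [0,3]  [1,8]  [11,13]  [9,15]  [12,16]  [14,17]  [17,20]  [22,23]  [20,24]  [18,25]  [26,28]  [28,30]
[0,3] uncovered → point at 3; [11,13] uncovered → point at 13; [14,17] uncovered → point at 17; [22,23] uncovered → point at 23; [26,28] uncovered → point at 28.
Points: 3, 13, 17, 23, 28 (5 total).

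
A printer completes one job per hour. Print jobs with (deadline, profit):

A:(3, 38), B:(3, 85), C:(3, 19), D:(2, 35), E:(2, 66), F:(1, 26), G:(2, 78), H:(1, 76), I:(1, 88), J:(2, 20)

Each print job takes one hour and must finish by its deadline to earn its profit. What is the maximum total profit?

251

Sort by profit descending; place each in the latest free slot ≤ its deadline.
By profit: I(d1,88), B(d3,85), G(d2,78), H(d1,76), E(d2,66), A(d3,38), D(d2,35), F(d1,26), J(d2,20), C(d3,19)
I→slot 1; B→slot 3; G→slot 2; H skipped; E skipped; A skipped; D skipped; F skipped; J skipped; C skipped.
Profit = 88 + 78 + 85 = 251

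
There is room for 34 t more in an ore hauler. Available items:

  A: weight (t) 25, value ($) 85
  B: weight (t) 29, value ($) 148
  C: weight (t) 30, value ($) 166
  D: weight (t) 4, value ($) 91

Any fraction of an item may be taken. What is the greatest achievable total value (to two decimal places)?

257.00

Order: D (91/4=22.75) > C (166/30=5.53) > B (148/29=5.10) > A (85/25=3.40)
Fill: take D (4 @ 91) → take C (30 @ 166); 34/34 used.
Total value = 257.00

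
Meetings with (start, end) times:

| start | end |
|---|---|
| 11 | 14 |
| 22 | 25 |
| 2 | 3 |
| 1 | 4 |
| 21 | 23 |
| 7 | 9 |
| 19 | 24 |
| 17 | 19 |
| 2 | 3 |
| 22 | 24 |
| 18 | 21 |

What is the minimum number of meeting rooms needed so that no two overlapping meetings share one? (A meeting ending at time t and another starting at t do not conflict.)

Events (time:±→running): 1:+→1 2:+→2 2:+→3 3:-→2 3:-→1 4:-→0 7:+→1 9:-→0 11:+→1 14:-→0 17:+→1 18:+→2 19:-→1 19:+→2 21:-→1 21:+→2 22:+→3 22:+→4 … peak 4.

4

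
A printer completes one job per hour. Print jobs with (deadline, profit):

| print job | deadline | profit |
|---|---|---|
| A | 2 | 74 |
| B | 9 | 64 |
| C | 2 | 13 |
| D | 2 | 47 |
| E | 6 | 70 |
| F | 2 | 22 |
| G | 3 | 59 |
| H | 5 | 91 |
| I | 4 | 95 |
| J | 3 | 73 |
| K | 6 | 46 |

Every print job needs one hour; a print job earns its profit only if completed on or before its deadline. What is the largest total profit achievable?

526

Take jobs in profit order; each goes to the latest open slot no later than its deadline.
Profit order: I=95 H=91 A=74 J=73 E=70 B=64 G=59 D=47 K=46 F=22 C=13
Assign: I→slot 4, H→slot 5, A→slot 2, J→slot 3, E→slot 6, B→slot 9, G→slot 1, D skipped, K skipped, F skipped, C skipped.
Slots: [1:G] [2:A] [3:J] [4:I] [5:H] [6:E] [9:B]
Profit = 59 + 74 + 73 + 95 + 91 + 70 + 64 = 526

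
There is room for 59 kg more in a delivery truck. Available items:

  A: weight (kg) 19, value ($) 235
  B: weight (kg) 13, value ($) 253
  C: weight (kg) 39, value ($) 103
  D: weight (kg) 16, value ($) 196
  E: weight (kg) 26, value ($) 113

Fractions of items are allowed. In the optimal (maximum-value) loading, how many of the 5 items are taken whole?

3

Sort by value per unit weight and fill in that order.
Order: B (253/13=19.46) > A (235/19=12.37) > D (196/16=12.25) > E (113/26=4.35) > C (103/39=2.64)
Fill: take B (13 @ 253) → take A (19 @ 235) → take D (16 @ 196) → take 11/26 of E → 47.81; 59/59 used.
3 item(s) taken whole; one partial (take 11/26 of E).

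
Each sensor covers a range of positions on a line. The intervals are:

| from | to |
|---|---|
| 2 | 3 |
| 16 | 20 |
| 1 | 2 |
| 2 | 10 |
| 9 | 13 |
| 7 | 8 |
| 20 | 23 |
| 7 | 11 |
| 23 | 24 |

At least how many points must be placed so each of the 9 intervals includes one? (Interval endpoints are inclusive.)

Sort by right endpoint; whenever an interval is uncovered, place a point at its right end.
By right end: [1,2]  [2,3]  [7,8]  [2,10]  [7,11]  [9,13]  [16,20]  [20,23]  [23,24]
[1,2] uncovered → point at 2; [7,8] uncovered → point at 8; [9,13] uncovered → point at 13; [16,20] uncovered → point at 20; [23,24] uncovered → point at 24.
Points: 2, 8, 13, 20, 24 (5 total).

5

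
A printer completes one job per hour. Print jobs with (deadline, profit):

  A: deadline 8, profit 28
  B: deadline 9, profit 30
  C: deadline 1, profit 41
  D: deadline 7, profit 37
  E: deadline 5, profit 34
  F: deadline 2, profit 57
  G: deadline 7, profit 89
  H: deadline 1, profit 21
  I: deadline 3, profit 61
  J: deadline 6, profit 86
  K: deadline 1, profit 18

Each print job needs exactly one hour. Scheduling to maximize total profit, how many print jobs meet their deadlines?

9

Sort by profit descending; place each in the latest free slot ≤ its deadline.
Profit order: G=89 J=86 I=61 F=57 C=41 D=37 E=34 B=30 A=28 H=21 K=18
Assign: G→slot 7, J→slot 6, I→slot 3, F→slot 2, C→slot 1, D→slot 5, E→slot 4, B→slot 9, A→slot 8, H skipped, K skipped.
Slots: [1:C] [2:F] [3:I] [4:E] [5:D] [6:J] [7:G] [8:A] [9:B]
9 of 11 scheduled.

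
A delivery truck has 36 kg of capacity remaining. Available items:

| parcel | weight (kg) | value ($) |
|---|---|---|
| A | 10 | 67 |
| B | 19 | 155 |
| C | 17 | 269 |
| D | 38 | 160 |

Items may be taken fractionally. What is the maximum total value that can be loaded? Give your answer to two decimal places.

424.00

Sort by value per unit weight and fill in that order.
Order: C (269/17=15.82) > B (155/19=8.16) > A (67/10=6.70) > D (160/38=4.21)
Fill: take C (17 @ 269) → take B (19 @ 155); 36/36 used.
Total value = 424.00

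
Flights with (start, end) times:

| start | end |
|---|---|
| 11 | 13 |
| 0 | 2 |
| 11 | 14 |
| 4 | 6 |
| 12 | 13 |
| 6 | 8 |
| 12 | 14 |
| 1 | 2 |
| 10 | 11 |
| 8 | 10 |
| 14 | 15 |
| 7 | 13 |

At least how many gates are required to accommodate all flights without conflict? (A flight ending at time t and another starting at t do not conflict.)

5

The answer is the maximum number of intervals overlapping at any instant.
Events (time:±→running): 0:+→1 1:+→2 2:-→1 2:-→0 4:+→1 6:-→0 6:+→1 7:+→2 8:-→1 8:+→2 10:-→1 10:+→2 11:-→1 11:+→2 11:+→3 12:+→4 12:+→5 … peak 5.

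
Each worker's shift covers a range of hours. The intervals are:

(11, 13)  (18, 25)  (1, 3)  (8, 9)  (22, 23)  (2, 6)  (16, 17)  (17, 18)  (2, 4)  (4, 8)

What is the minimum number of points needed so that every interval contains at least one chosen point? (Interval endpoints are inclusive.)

5

By right end: [1,3]  [2,4]  [2,6]  [4,8]  [8,9]  [11,13]  [16,17]  [17,18]  [22,23]  [18,25]
[1,3] uncovered → point at 3; [4,8] uncovered → point at 8; [11,13] uncovered → point at 13; [16,17] uncovered → point at 17; [22,23] uncovered → point at 23.
Points: 3, 8, 13, 17, 23 (5 total).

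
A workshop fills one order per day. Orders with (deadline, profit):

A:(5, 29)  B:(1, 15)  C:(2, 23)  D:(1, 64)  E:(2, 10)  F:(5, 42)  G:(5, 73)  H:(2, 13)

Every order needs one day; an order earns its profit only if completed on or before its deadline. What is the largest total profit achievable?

Sort by profit descending; place each in the latest free slot ≤ its deadline.
Profit order: G=73 D=64 F=42 A=29 C=23 B=15 H=13 E=10
Assign: G→slot 5, D→slot 1, F→slot 4, A→slot 3, C→slot 2, B skipped, H skipped, E skipped.
Slots: [1:D] [2:C] [3:A] [4:F] [5:G]
Profit = 64 + 23 + 29 + 42 + 73 = 231

231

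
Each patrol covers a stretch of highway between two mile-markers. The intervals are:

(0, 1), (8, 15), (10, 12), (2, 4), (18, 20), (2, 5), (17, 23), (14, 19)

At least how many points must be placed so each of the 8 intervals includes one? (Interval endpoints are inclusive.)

4

By right end: [0,1]  [2,4]  [2,5]  [10,12]  [8,15]  [14,19]  [18,20]  [17,23]
[0,1] uncovered → point at 1; [2,4] uncovered → point at 4; [10,12] uncovered → point at 12; [14,19] uncovered → point at 19.
Points: 1, 4, 12, 19 (4 total).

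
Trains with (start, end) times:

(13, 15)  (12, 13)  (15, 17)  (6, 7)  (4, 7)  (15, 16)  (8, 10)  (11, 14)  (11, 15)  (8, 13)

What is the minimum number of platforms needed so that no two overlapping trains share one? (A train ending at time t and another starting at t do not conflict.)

4

Events (time:±→running): 4:+→1 6:+→2 7:-→1 7:-→0 8:+→1 8:+→2 10:-→1 11:+→2 11:+→3 12:+→4 … peak 4.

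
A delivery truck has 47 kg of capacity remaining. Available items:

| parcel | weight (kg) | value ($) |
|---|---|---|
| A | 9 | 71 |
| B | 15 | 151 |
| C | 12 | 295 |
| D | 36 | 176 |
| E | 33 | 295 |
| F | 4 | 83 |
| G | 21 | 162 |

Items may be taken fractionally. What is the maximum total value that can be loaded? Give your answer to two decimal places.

Sort by value per unit weight and fill in that order.
Order: C (295/12=24.58) > F (83/4=20.75) > B (151/15=10.07) > E (295/33=8.94) > A (71/9=7.89) > G (162/21=7.71) > D (176/36=4.89)
Fill: take C (12 @ 295) → take F (4 @ 83) → take B (15 @ 151) → take 16/33 of E → 143.03; 47/47 used.
Total value = 672.03

672.03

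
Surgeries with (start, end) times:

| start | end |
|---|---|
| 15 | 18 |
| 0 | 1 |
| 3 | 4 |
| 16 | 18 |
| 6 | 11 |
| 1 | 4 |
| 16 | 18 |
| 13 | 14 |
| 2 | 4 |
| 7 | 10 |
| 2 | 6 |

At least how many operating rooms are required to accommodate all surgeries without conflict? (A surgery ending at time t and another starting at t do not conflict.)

The answer is the maximum number of intervals overlapping at any instant.
Events (time:±→running): 0:+→1 1:-→0 1:+→1 2:+→2 2:+→3 3:+→4 … peak 4.

4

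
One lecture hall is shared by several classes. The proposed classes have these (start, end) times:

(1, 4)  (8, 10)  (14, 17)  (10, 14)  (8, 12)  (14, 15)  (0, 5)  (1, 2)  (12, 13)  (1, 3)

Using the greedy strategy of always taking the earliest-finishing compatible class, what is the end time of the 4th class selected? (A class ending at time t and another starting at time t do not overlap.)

Sort by end time and greedily take each interval whose start is ≥ the last chosen end.
By end time: (1,2), (1,3), (1,4), (0,5), (8,10), (8,12), (12,13), (10,14), (14,15), (14,17).
Pick (1,2); next start ≥ 2 → (8,10); next start ≥ 10 → (12,13); next start ≥ 13 → (14,15).
Selected: (1,2) (8,10) (12,13) (14,15)

15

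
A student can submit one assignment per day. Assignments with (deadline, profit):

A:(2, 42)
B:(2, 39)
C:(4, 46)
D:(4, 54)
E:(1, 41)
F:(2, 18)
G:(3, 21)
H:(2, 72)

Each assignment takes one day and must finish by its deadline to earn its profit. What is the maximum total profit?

Profit order: H=72 D=54 C=46 A=42 E=41 B=39 G=21 F=18
Assign: H→slot 2, D→slot 4, C→slot 3, A→slot 1, E skipped, B skipped, G skipped, F skipped.
Slots: [1:A] [2:H] [3:C] [4:D]
Profit = 42 + 72 + 46 + 54 = 214

214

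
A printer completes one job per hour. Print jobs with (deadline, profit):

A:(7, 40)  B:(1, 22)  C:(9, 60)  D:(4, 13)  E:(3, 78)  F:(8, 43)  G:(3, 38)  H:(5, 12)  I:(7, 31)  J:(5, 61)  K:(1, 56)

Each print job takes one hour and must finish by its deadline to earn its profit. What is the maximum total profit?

420

Sort by profit descending; place each in the latest free slot ≤ its deadline.
By profit: E(d3,78), J(d5,61), C(d9,60), K(d1,56), F(d8,43), A(d7,40), G(d3,38), I(d7,31), B(d1,22), D(d4,13), H(d5,12)
E→slot 3; J→slot 5; C→slot 9; K→slot 1; F→slot 8; A→slot 7; G→slot 2; I→slot 6; B skipped; D→slot 4; H skipped.
Profit = 56 + 38 + 78 + 13 + 61 + 31 + 40 + 43 + 60 = 420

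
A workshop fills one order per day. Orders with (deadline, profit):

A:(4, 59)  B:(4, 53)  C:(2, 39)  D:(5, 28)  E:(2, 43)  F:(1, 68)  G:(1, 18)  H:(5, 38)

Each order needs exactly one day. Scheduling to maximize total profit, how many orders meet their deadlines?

Sort by profit descending; place each in the latest free slot ≤ its deadline.
By profit: F(d1,68), A(d4,59), B(d4,53), E(d2,43), C(d2,39), H(d5,38), D(d5,28), G(d1,18)
F→slot 1; A→slot 4; B→slot 3; E→slot 2; C skipped; H→slot 5; D skipped; G skipped.
5 of 8 scheduled.

5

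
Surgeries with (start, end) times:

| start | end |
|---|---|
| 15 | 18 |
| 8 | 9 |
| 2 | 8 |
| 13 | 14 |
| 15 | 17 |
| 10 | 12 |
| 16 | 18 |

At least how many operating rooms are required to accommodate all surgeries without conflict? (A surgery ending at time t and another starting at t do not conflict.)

The answer is the maximum number of intervals overlapping at any instant.
Events (time:±→running): 2:+→1 8:-→0 8:+→1 9:-→0 10:+→1 12:-→0 13:+→1 14:-→0 15:+→1 15:+→2 16:+→3 … peak 3.

3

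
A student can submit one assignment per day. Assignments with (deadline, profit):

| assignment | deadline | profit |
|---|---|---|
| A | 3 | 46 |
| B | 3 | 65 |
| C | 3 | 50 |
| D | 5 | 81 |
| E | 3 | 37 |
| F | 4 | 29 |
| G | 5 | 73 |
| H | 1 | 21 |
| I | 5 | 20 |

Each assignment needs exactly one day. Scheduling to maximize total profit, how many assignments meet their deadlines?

By profit: D(d5,81), G(d5,73), B(d3,65), C(d3,50), A(d3,46), E(d3,37), F(d4,29), H(d1,21), I(d5,20)
D→slot 5; G→slot 4; B→slot 3; C→slot 2; A→slot 1; E skipped; F skipped; H skipped; I skipped.
5 of 9 scheduled.

5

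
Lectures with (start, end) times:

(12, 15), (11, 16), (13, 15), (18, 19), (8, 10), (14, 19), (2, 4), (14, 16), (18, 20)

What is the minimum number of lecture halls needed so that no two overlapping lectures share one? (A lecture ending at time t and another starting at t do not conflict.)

5

Events (time:±→running): 2:+→1 4:-→0 8:+→1 10:-→0 11:+→1 12:+→2 13:+→3 14:+→4 14:+→5 … peak 5.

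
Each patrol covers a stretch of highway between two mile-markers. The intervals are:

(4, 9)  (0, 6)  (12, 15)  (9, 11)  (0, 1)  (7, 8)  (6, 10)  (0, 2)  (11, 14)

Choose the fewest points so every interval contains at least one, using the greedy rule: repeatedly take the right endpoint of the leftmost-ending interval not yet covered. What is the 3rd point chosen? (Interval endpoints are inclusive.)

11

By right end: [0,1]  [0,2]  [0,6]  [7,8]  [4,9]  [6,10]  [9,11]  [11,14]  [12,15]
[0,1] uncovered → point at 1; [7,8] uncovered → point at 8; [9,11] uncovered → point at 11; [12,15] uncovered → point at 15.
Points: 1, 8, 11, 15 (4 total).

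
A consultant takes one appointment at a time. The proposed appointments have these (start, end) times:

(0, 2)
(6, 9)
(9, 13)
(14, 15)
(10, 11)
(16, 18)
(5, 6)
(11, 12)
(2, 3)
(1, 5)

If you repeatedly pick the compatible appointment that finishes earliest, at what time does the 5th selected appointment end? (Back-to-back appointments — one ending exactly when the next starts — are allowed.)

By end time: (0,2), (2,3), (1,5), (5,6), (6,9), (10,11), (11,12), (9,13), (14,15), (16,18).
Pick (0,2); next start ≥ 2 → (2,3); next start ≥ 3 → (5,6); next start ≥ 6 → (6,9); next start ≥ 9 → (10,11); next start ≥ 11 → (11,12); next start ≥ 12 → (14,15); next start ≥ 15 → (16,18).
Selected: (0,2) (2,3) (5,6) (6,9) (10,11) (11,12) (14,15) (16,18)

11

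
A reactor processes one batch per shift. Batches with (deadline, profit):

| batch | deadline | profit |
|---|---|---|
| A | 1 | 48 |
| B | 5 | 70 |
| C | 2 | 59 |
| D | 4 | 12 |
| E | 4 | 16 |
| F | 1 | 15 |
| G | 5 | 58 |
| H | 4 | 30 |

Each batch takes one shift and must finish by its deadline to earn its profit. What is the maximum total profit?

265

Sort by profit descending; place each in the latest free slot ≤ its deadline.
Profit order: B=70 C=59 G=58 A=48 H=30 E=16 F=15 D=12
Assign: B→slot 5, C→slot 2, G→slot 4, A→slot 1, H→slot 3, E skipped, F skipped, D skipped.
Slots: [1:A] [2:C] [3:H] [4:G] [5:B]
Profit = 48 + 59 + 30 + 58 + 70 = 265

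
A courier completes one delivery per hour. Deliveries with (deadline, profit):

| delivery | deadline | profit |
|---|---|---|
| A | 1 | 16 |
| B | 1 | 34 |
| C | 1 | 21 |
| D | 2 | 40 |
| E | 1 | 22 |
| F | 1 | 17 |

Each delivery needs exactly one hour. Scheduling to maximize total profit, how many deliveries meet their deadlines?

2

Take jobs in profit order; each goes to the latest open slot no later than its deadline.
By profit: D(d2,40), B(d1,34), E(d1,22), C(d1,21), F(d1,17), A(d1,16)
D→slot 2; B→slot 1; E skipped; C skipped; F skipped; A skipped.
2 of 6 scheduled.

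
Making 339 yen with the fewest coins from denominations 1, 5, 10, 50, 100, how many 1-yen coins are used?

4

339 − 3×100→39 − 3×10→9 − 1×5→4 − 4×1→0
Count of 1: 4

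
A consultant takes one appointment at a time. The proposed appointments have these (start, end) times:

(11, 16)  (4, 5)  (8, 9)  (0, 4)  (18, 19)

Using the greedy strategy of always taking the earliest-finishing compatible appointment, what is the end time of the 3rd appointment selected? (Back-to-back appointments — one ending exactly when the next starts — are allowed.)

By end time: (0,4), (4,5), (8,9), (11,16), (18,19).
Pick (0,4); next start ≥ 4 → (4,5); next start ≥ 5 → (8,9); next start ≥ 9 → (11,16); next start ≥ 16 → (18,19).
Selected: (0,4) (4,5) (8,9) (11,16) (18,19)

9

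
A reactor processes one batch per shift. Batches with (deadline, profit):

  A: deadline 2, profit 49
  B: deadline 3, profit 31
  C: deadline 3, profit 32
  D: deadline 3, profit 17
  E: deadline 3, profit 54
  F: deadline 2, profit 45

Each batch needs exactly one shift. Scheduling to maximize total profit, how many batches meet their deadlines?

3

Profit order: E=54 A=49 F=45 C=32 B=31 D=17
Assign: E→slot 3, A→slot 2, F→slot 1, C skipped, B skipped, D skipped.
Slots: [1:F] [2:A] [3:E]
3 of 6 scheduled.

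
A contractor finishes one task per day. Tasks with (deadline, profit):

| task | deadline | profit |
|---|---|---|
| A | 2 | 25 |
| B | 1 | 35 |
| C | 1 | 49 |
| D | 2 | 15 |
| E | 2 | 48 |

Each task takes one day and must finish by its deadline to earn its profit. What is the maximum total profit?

Sort by profit descending; place each in the latest free slot ≤ its deadline.
By profit: C(d1,49), E(d2,48), B(d1,35), A(d2,25), D(d2,15)
C→slot 1; E→slot 2; B skipped; A skipped; D skipped.
Profit = 49 + 48 = 97

97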